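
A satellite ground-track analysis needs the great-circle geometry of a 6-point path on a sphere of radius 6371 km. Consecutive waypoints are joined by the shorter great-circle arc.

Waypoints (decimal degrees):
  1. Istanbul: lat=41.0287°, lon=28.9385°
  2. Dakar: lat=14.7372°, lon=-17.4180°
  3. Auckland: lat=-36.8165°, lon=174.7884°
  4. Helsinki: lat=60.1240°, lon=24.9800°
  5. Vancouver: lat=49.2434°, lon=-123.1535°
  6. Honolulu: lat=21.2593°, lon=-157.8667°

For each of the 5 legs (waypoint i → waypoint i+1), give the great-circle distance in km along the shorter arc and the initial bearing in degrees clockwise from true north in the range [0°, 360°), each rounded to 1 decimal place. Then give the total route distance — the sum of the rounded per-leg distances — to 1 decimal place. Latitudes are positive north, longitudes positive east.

Leg 1: φ1=0.7160859, φ2=0.2572127, Δφ=-0.4588732, Δλ=-0.8090736 rad; a=sin²(Δφ/2)+cosφ1·cosφ2·sin²(Δλ/2)=0.1647446163; c=2·atan2(√a, √(1-a))=0.835899295; dist=6371·c=5325.514 ≈ 5325.5 km; running total=5325.5 km
Leg 1 bearing: y=sinΔλ·cosφ2=-0.69984208, x=cosφ1·sinφ2-sinφ1·cosφ2·cosΔλ=-0.24624454; θ=atan2(y, x)=-109.3848° <0 so +360° → 250.6152° ≈ 250.6°
Leg 2: φ1=0.2572127, φ2=-0.6425691, Δφ=-0.8997818, Δλ=3.3546345 rad; a=sin²(Δφ/2)+cosφ1·cosφ2·sin²(Δλ/2)=0.9545805433; c=2·atan2(√a, √(1-a))=2.712061472; dist=6371·c=17278.544 ≈ 17278.5 km; running total=22604.0 km
Leg 2 bearing: y=sinΔλ·cosφ2=-0.16926533, x=cosφ1·sinφ2-sinφ1·cosφ2·cosΔλ=-0.38049358; θ=atan2(y, x)=-156.0178° <0 so +360° → 203.9822° ≈ 204.0°
Leg 3: φ1=-0.6425691, φ2=1.0493618, Δφ=1.6919309, Δλ=-2.6146498 rad; a=sin²(Δφ/2)+cosφ1·cosφ2·sin²(Δλ/2)=0.9321498876; c=2·atan2(√a, √(1-a))=2.614552868; dist=6371·c=16657.316 ≈ 16657.3 km; running total=39261.3 km
Leg 3 bearing: y=sinΔλ·cosφ2=-0.25050348, x=cosφ1·sinφ2-sinφ1·cosφ2·cosΔλ=0.43615812; θ=atan2(y, x)=-29.8705° <0 so +360° → 330.1295° ≈ 330.1°
Leg 4: φ1=1.0493618, φ2=0.8594595, Δφ=-0.1899023, Δλ=-2.5854173 rad; a=sin²(Δφ/2)+cosφ1·cosφ2·sin²(Δλ/2)=0.3096808734; c=2·atan2(√a, √(1-a))=1.180309919; dist=6371·c=7519.754 ≈ 7519.8 km; running total=46781.1 km
Leg 4 bearing: y=sinΔλ·cosφ2=-0.34466527, x=cosφ1·sinφ2-sinφ1·cosφ2·cosΔλ=0.85809112; θ=atan2(y, x)=-21.8836° <0 so +360° → 338.1164° ≈ 338.1°
Leg 5: φ1=0.8594595, φ2=0.3710448, Δφ=-0.4884147, Δλ=-0.6058596 rad; a=sin²(Δφ/2)+cosφ1·cosφ2·sin²(Δλ/2)=0.1126065579; c=2·atan2(√a, √(1-a))=0.684418391; dist=6371·c=4360.430 ≈ 4360.4 km; running total=51141.5 km
Leg 5 bearing: y=sinΔλ·cosφ2=-0.53071600, x=cosφ1·sinφ2-sinφ1·cosφ2·cosΔλ=-0.34357795; θ=atan2(y, x)=-122.9184° <0 so +360° → 237.0816° ≈ 237.1°

Leg 1: dist=5325.5 km, bearing=250.6°
Leg 2: dist=17278.5 km, bearing=204.0°
Leg 3: dist=16657.3 km, bearing=330.1°
Leg 4: dist=7519.8 km, bearing=338.1°
Leg 5: dist=4360.4 km, bearing=237.1°
Total: 51141.5 km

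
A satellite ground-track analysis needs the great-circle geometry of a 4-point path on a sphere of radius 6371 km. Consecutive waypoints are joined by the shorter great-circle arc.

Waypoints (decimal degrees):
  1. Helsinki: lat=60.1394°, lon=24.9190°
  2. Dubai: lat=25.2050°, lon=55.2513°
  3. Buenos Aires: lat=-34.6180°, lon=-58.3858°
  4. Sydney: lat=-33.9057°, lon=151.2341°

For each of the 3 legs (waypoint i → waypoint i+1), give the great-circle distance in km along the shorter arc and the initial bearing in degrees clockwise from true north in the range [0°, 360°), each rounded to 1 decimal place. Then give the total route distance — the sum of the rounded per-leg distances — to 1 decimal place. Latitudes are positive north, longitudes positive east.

Leg 1: dist=4525.6 km, bearing=135.5°
Leg 2: dist=13645.4 km, bearing=243.6°
Leg 3: dist=11794.8 km, bearing=205.3°
Total: 29965.8 km

Leg 1: φ1=1.0496305, φ2=0.4399102, Δφ=-0.6097203, Δλ=0.5293985 rad; a=sin²(Δφ/2)+cosφ1·cosφ2·sin²(Δλ/2)=0.1209292649; c=2·atan2(√a, √(1-a))=0.710338065; dist=6371·c=4525.564 ≈ 4525.6 km; running total=4525.6 km
Leg 1 bearing: y=sinΔλ·cosφ2=0.45693181, x=cosφ1·sinφ2-sinφ1·cosφ2·cosΔλ=-0.46522557; θ=atan2(y, x)=135.5153° ≈ 135.5°
Leg 2: φ1=0.4399102, φ2=-0.6041981, Δφ=-1.0441083, Δλ=-1.9833415 rad; a=sin²(Δφ/2)+cosφ1·cosφ2·sin²(Δλ/2)=0.7702371566; c=2·atan2(√a, √(1-a))=2.141797080; dist=6371·c=13645.389 ≈ 13645.4 km; running total=18171.0 km
Leg 2 bearing: y=sinΔλ·cosφ2=-0.75391448, x=cosφ1·sinφ2-sinφ1·cosφ2·cosΔλ=-0.37349762; θ=atan2(y, x)=-116.3543° <0 so +360° → 243.6457° ≈ 243.6°
Leg 3: φ1=-0.6041981, φ2=-0.5917661, Δφ=0.0124320, Δλ=3.6585574 rad; a=sin²(Δφ/2)+cosφ1·cosφ2·sin²(Δλ/2)=0.6384308054; c=2·atan2(√a, √(1-a))=1.851322832; dist=6371·c=11794.778 ≈ 11794.8 km; running total=29965.8 km
Leg 3 bearing: y=sinΔλ·cosφ2=-0.41020102, x=cosφ1·sinφ2-sinφ1·cosφ2·cosΔλ=-0.86895499; θ=atan2(y, x)=-154.7298° <0 so +360° → 205.2702° ≈ 205.3°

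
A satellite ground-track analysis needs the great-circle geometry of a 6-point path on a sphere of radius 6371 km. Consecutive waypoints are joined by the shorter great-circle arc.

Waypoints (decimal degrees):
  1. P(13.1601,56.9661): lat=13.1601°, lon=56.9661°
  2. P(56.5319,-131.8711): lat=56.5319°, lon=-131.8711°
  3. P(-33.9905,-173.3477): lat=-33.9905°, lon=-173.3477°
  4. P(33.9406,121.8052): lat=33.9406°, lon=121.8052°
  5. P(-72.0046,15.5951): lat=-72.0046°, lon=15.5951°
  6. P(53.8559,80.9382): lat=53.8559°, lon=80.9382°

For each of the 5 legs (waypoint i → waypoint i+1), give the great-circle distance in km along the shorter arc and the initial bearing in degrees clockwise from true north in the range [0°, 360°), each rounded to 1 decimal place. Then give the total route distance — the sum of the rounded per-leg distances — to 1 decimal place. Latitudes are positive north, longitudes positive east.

Leg 1: φ1=0.2296871, φ2=0.9866678, Δφ=0.7569807, Δλ=-3.2958309 rad; a=sin²(Δφ/2)+cosφ1·cosφ2·sin²(Δλ/2)=0.6703459573; c=2·atan2(√a, √(1-a))=1.918449069; dist=6371·c=12222.439 ≈ 12222.4 km; running total=12222.4 km
Leg 1 bearing: y=sinΔλ·cosφ2=0.08472132, x=cosφ1·sinφ2-sinφ1·cosφ2·cosΔλ=0.93635000; θ=atan2(y, x)=5.1701° ≈ 5.2°
Leg 2: φ1=0.9866678, φ2=-0.5932461, Δφ=-1.5799139, Δλ=-0.7239032 rad; a=sin²(Δφ/2)+cosφ1·cosφ2·sin²(Δλ/2)=0.5618909579; c=2·atan2(√a, √(1-a))=1.694896539; dist=6371·c=10798.186 ≈ 10798.2 km; running total=23020.6 km
Leg 2 bearing: y=sinΔλ·cosφ2=-0.54914469, x=cosφ1·sinφ2-sinφ1·cosφ2·cosΔλ=-0.82650962; θ=atan2(y, x)=-146.3994° <0 so +360° → 213.6006° ≈ 213.6°
Leg 3: φ1=-0.5932461, φ2=0.5923752, Δφ=1.1856214, Δλ=5.1513899 rad; a=sin²(Δφ/2)+cosφ1·cosφ2·sin²(Δλ/2)=0.5098870831; c=2·atan2(√a, √(1-a))=1.590571782; dist=6371·c=10133.533 ≈ 10133.5 km; running total=33154.1 km
Leg 3 bearing: y=sinΔλ·cosφ2=-0.75094990, x=cosφ1·sinφ2-sinφ1·cosφ2·cosΔλ=0.66006305; θ=atan2(y, x)=-48.6855° <0 so +360° → 311.3145° ≈ 311.3°
Leg 4: φ1=0.5923752, φ2=-1.2567173, Δφ=-1.8490926, Δλ=-1.8537159 rad; a=sin²(Δφ/2)+cosφ1·cosφ2·sin²(Δλ/2)=0.8012848328; c=2·atan2(√a, √(1-a))=2.217513401; dist=6371·c=14127.778 ≈ 14127.8 km; running total=47281.9 km
Leg 4 bearing: y=sinΔλ·cosφ2=-0.29665855, x=cosφ1·sinφ2-sinφ1·cosφ2·cosΔλ=-0.74088022; θ=atan2(y, x)=-158.1782° <0 so +360° → 201.8218° ≈ 201.8°
Leg 5: φ1=-1.2567173, φ2=0.9399628, Δφ=2.1966801, Δλ=1.1404522 rad; a=sin²(Δφ/2)+cosφ1·cosφ2·sin²(Δλ/2)=0.8460069359; c=2·atan2(√a, √(1-a))=2.335071406; dist=6371·c=14876.740 ≈ 14876.7 km; running total=62158.6 km
Leg 5 bearing: y=sinΔλ·cosφ2=0.53603980, x=cosφ1·sinφ2-sinφ1·cosφ2·cosΔλ=0.48350608; θ=atan2(y, x)=47.9496° ≈ 47.9°

Leg 1: dist=12222.4 km, bearing=5.2°
Leg 2: dist=10798.2 km, bearing=213.6°
Leg 3: dist=10133.5 km, bearing=311.3°
Leg 4: dist=14127.8 km, bearing=201.8°
Leg 5: dist=14876.7 km, bearing=47.9°
Total: 62158.6 km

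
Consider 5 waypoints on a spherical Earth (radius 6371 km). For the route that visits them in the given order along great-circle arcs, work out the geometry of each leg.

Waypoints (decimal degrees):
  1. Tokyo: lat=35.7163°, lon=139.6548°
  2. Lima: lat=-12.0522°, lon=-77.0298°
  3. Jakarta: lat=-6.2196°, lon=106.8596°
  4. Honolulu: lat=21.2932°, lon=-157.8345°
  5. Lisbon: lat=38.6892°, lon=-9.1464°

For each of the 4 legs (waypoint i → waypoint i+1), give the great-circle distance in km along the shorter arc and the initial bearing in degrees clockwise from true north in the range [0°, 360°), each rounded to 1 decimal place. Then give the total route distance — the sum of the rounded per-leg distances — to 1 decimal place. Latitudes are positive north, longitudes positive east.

Leg 1: dist=15494.5 km, bearing=63.7°
Leg 2: dist=17938.3 km, bearing=192.2°
Leg 3: dist=10806.0 km, bearing=69.2°
Leg 4: dist=12590.0 km, bearing=26.2°
Total: 56828.8 km

Leg 1: φ1=0.6233670, φ2=-0.2103506, Δφ=-0.8337176, Δλ=-3.7818597 rad; a=sin²(Δφ/2)+cosφ1·cosφ2·sin²(Δλ/2)=0.8793237399; c=2·atan2(√a, √(1-a))=2.432030920; dist=6371·c=15494.469 ≈ 15494.5 km; running total=15494.5 km
Leg 1 bearing: y=sinΔλ·cosφ2=0.58424139, x=cosφ1·sinφ2-sinφ1·cosφ2·cosΔλ=0.28829846; θ=atan2(y, x)=63.7356° ≈ 63.7°
Leg 2: φ1=-0.2103506, φ2=-0.1085525, Δφ=0.1017981, Δλ=3.2094755 rad; a=sin²(Δφ/2)+cosφ1·cosφ2·sin²(Δλ/2)=0.9736703868; c=2·atan2(√a, √(1-a))=2.815623348; dist=6371·c=17938.336 ≈ 17938.3 km; running total=33432.8 km
Leg 2 bearing: y=sinΔλ·cosφ2=-0.06743146, x=cosφ1·sinφ2-sinφ1·cosφ2·cosΔλ=-0.31304705; θ=atan2(y, x)=-167.8440° <0 so +360° → 192.1560° ≈ 192.2°
Leg 3: φ1=-0.1085525, φ2=0.3716364, Δφ=0.4801889, Δλ=-4.6197836 rad; a=sin²(Δφ/2)+cosφ1·cosφ2·sin²(Δλ/2)=0.5624978454; c=2·atan2(√a, √(1-a))=1.696119815; dist=6371·c=10805.979 ≈ 10806.0 km; running total=44238.8 km
Leg 3 bearing: y=sinΔλ·cosφ2=0.92774202, x=cosφ1·sinφ2-sinφ1·cosφ2·cosΔλ=0.35166863; θ=atan2(y, x)=69.2404° ≈ 69.2°
Leg 4: φ1=0.3716364, φ2=0.6752539, Δφ=0.3036175, Δλ=2.5950969 rad; a=sin²(Δφ/2)+cosφ1·cosφ2·sin²(Δλ/2)=0.6971703595; c=2·atan2(√a, √(1-a))=1.976146650; dist=6371·c=12590.030 ≈ 12590.0 km; running total=56828.8 km
Leg 4 bearing: y=sinΔλ·cosφ2=0.40564825, x=cosφ1·sinφ2-sinφ1·cosφ2·cosΔλ=0.82458771; θ=atan2(y, x)=26.1944° ≈ 26.2°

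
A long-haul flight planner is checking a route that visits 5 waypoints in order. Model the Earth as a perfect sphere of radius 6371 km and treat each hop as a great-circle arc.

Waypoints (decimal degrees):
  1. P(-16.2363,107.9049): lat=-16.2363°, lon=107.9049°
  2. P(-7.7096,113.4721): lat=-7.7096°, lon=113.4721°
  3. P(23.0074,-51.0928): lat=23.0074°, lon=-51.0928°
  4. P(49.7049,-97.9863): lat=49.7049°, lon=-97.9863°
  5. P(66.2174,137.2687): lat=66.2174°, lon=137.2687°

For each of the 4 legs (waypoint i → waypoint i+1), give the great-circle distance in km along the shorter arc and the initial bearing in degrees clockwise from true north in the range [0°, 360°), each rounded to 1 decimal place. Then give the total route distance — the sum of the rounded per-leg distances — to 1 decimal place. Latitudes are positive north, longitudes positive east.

Leg 1: φ1=-0.2833769, φ2=-0.1345579, Δφ=0.1488190, Δλ=0.0971660 rad; a=sin²(Δφ/2)+cosφ1·cosφ2·sin²(Δλ/2)=0.0077704807; c=2·atan2(√a, √(1-a))=0.176529786; dist=6371·c=1124.671 ≈ 1124.7 km; running total=1124.7 km
Leg 1 bearing: y=sinΔλ·cosφ2=0.09613622, x=cosφ1·sinφ2-sinφ1·cosφ2·cosΔλ=0.14696336; θ=atan2(y, x)=33.1907° ≈ 33.2°
Leg 2: φ1=-0.1345579, φ2=0.4015549, Δφ=0.5361128, Δλ=-2.8721993 rad; a=sin²(Δφ/2)+cosφ1·cosφ2·sin²(Δλ/2)=0.9658345943; c=2·atan2(√a, √(1-a))=2.769776856; dist=6371·c=17646.248 ≈ 17646.2 km; running total=18770.9 km
Leg 2 bearing: y=sinΔλ·cosφ2=-0.24497588, x=cosφ1·sinφ2-sinφ1·cosφ2·cosΔλ=0.26828966; θ=atan2(y, x)=-42.3993° <0 so +360° → 317.6007° ≈ 317.6°
Leg 3: φ1=0.4015549, φ2=0.8675142, Δφ=0.4659593, Δλ=-0.8184460 rad; a=sin²(Δφ/2)+cosφ1·cosφ2·sin²(Δλ/2)=0.1475503151; c=2·atan2(√a, √(1-a))=0.788515062; dist=6371·c=5023.629 ≈ 5023.6 km; running total=23794.5 km
Leg 3 bearing: y=sinΔλ·cosφ2=-0.47216374, x=cosφ1·sinφ2-sinφ1·cosφ2·cosΔλ=0.52931870; θ=atan2(y, x)=-41.7337° <0 so +360° → 318.2663° ≈ 318.3°
Leg 4: φ1=0.8675142, φ2=1.1557117, Δφ=0.2881975, Δλ=4.1059743 rad; a=sin²(Δφ/2)+cosφ1·cosφ2·sin²(Δλ/2)=0.2253416601; c=2·atan2(√a, √(1-a))=0.989250055; dist=6371·c=6302.512 ≈ 6302.5 km; running total=30097.0 km
Leg 4 bearing: y=sinΔλ·cosφ2=-0.33136350, x=cosφ1·sinφ2-sinφ1·cosφ2·cosΔλ=0.76710457; θ=atan2(y, x)=-23.3627° <0 so +360° → 336.6373° ≈ 336.6°

Leg 1: dist=1124.7 km, bearing=33.2°
Leg 2: dist=17646.2 km, bearing=317.6°
Leg 3: dist=5023.6 km, bearing=318.3°
Leg 4: dist=6302.5 km, bearing=336.6°
Total: 30097.0 km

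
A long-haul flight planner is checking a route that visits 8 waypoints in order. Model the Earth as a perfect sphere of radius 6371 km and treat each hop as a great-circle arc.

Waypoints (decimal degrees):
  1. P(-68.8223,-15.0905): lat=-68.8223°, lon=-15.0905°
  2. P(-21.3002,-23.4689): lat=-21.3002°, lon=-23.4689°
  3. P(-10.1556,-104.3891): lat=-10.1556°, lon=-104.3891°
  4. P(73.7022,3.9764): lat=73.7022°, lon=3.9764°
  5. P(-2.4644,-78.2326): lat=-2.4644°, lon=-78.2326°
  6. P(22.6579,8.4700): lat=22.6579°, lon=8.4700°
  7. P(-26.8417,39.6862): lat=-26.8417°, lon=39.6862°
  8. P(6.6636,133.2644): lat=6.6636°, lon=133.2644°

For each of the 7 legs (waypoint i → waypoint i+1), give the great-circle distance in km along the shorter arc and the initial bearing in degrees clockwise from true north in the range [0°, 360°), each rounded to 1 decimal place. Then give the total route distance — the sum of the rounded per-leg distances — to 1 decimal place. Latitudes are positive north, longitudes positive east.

Leg 1: dist=5315.2 km, bearing=349.4°
Leg 2: dist=8667.6 km, bearing=263.7°
Leg 3: dist=11658.7 km, bearing=16.0°
Leg 4: dist=10028.3 km, bearing=261.8°
Leg 5: dist=9775.2 km, bearing=67.2°
Leg 6: dist=6446.9 km, bearing=146.9°
Leg 7: dist=10695.1 km, bearing=85.6°
Total: 62587.0 km

Leg 1: φ1=-1.2011757, φ2=-0.3717586, Δφ=0.8294171, Δλ=-0.1462307 rad; a=sin²(Δφ/2)+cosφ1·cosφ2·sin²(Δλ/2)=0.1641432353; c=2·atan2(√a, √(1-a))=0.834276913; dist=6371·c=5315.178 ≈ 5315.2 km; running total=5315.2 km
Leg 1 bearing: y=sinΔλ·cosφ2=-0.13575661, x=cosφ1·sinφ2-sinφ1·cosφ2·cosΔλ=0.72826580; θ=atan2(y, x)=-10.5594° <0 so +360° → 349.4406° ≈ 349.4°
Leg 2: φ1=-0.3717586, φ2=-0.1772487, Δφ=0.1945100, Δλ=-1.4123239 rad; a=sin²(Δφ/2)+cosφ1·cosφ2·sin²(Δλ/2)=0.3956119454; c=2·atan2(√a, √(1-a))=1.360473003; dist=6371·c=8667.574 ≈ 8667.6 km; running total=13982.8 km
Leg 2 bearing: y=sinΔλ·cosφ2=-0.97199837, x=cosφ1·sinφ2-sinφ1·cosφ2·cosΔλ=-0.10785042; θ=atan2(y, x)=-96.3315° <0 so +360° → 263.6685° ≈ 263.7°
Leg 3: φ1=-0.1772487, φ2=1.2863461, Δφ=1.4635947, Δλ=1.8913348 rad; a=sin²(Δφ/2)+cosφ1·cosφ2·sin²(Δλ/2)=0.6281357825; c=2·atan2(√a, √(1-a))=1.829959297; dist=6371·c=11658.671 ≈ 11658.7 km; running total=25641.5 km
Leg 3 bearing: y=sinΔλ·cosφ2=0.26633623, x=cosφ1·sinφ2-sinφ1·cosφ2·cosΔλ=0.92918776; θ=atan2(y, x)=15.9941° ≈ 16.0°
Leg 4: φ1=1.2863461, φ2=-0.0430119, Δφ=-1.3293580, Δλ=-1.4348177 rad; a=sin²(Δφ/2)+cosφ1·cosφ2·sin²(Δλ/2)=0.5016318977; c=2·atan2(√a, √(1-a))=1.574060128; dist=6371·c=10028.337 ≈ 10028.3 km; running total=35669.8 km
Leg 4 bearing: y=sinΔλ·cosφ2=-0.98985281, x=cosφ1·sinφ2-sinφ1·cosφ2·cosΔλ=-0.14205898; θ=atan2(y, x)=-98.1671° <0 so +360° → 261.8329° ≈ 261.8°
Leg 5: φ1=-0.0430119, φ2=0.3954550, Δφ=0.4384669, Δλ=1.5132458 rad; a=sin²(Δφ/2)+cosφ1·cosφ2·sin²(Δλ/2)=0.4817669316; c=2·atan2(√a, √(1-a))=1.534322103; dist=6371·c=9775.166 ≈ 9775.2 km; running total=45445.0 km
Leg 5 bearing: y=sinΔλ·cosφ2=0.92129360, x=cosφ1·sinφ2-sinφ1·cosφ2·cosΔλ=0.38715413; θ=atan2(y, x)=67.2065° ≈ 67.2°
Leg 6: φ1=0.3954550, φ2=-0.4684760, Δφ=-0.8639310, Δλ=0.5448255 rad; a=sin²(Δφ/2)+cosφ1·cosφ2·sin²(Δλ/2)=0.2348797547; c=2·atan2(√a, √(1-a))=1.011912138; dist=6371·c=6446.892 ≈ 6446.9 km; running total=51891.9 km
Leg 6 bearing: y=sinΔλ·cosφ2=0.46242922, x=cosφ1·sinφ2-sinφ1·cosφ2·cosΔλ=-0.71063650; θ=atan2(y, x)=146.9469° ≈ 146.9°
Leg 7: φ1=-0.4684760, φ2=0.1163018, Δφ=0.5847778, Δλ=1.6332477 rad; a=sin²(Δφ/2)+cosφ1·cosφ2·sin²(Δλ/2)=0.5538526933; c=2·atan2(√a, √(1-a))=1.678711046; dist=6371·c=10695.068 ≈ 10695.1 km; running total=62587.0 km
Leg 7 bearing: y=sinΔλ·cosφ2=0.99130829, x=cosφ1·sinφ2-sinφ1·cosφ2·cosΔλ=0.07554754; θ=atan2(y, x)=85.6419° ≈ 85.6°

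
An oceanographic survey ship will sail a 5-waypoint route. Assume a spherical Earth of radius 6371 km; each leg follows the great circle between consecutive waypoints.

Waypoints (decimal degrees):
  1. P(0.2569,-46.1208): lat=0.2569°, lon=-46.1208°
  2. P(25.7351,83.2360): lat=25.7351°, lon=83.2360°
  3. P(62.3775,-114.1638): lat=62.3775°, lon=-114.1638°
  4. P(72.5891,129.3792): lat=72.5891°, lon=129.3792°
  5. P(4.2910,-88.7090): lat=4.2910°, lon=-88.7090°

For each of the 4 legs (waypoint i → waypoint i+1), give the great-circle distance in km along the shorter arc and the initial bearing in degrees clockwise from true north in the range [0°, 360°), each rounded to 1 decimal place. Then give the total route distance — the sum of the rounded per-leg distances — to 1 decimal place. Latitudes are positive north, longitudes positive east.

Leg 1: φ1=0.0044838, φ2=0.4491622, Δφ=0.4446785, Δλ=2.2577021 rad; a=sin²(Δφ/2)+cosφ1·cosφ2·sin²(Δλ/2)=0.7846473592; c=2·atan2(√a, √(1-a))=2.176444059; dist=6371·c=13866.125 ≈ 13866.1 km; running total=13866.1 km
Leg 1 bearing: y=sinΔλ·cosφ2=0.69651796, x=cosφ1·sinφ2-sinφ1·cosφ2·cosΔλ=0.43676797; θ=atan2(y, x)=57.9093° ≈ 57.9°
Leg 2: φ1=0.4491622, φ2=1.0886928, Δφ=0.6395305, Δλ=-3.4452765 rad; a=sin²(Δφ/2)+cosφ1·cosφ2·sin²(Δλ/2)=0.5069120174; c=2·atan2(√a, √(1-a))=1.584620802; dist=6371·c=10095.619 ≈ 10095.6 km; running total=23961.7 km
Leg 2 bearing: y=sinΔλ·cosφ2=0.13864693, x=cosφ1·sinφ2-sinφ1·cosφ2·cosΔλ=0.99024539; θ=atan2(y, x)=7.9703° ≈ 8.0°
Leg 3: φ1=1.0886928, φ2=1.2669188, Δφ=0.1782260, Δλ=4.2506272 rad; a=sin²(Δφ/2)+cosφ1·cosφ2·sin²(Δλ/2)=0.1081909529; c=2·atan2(√a, √(1-a))=0.670327752; dist=6371·c=4270.658 ≈ 4270.7 km; running total=28232.4 km
Leg 3 bearing: y=sinΔλ·cosφ2=-0.26788446, x=cosφ1·sinφ2-sinφ1·cosφ2·cosΔλ=0.56051815; θ=atan2(y, x)=-25.5442° <0 so +360° → 334.4558° ≈ 334.5°
Leg 4: φ1=1.2669188, φ2=0.0748921, Δφ=-1.1920267, Δλ=-3.8063571 rad; a=sin²(Δφ/2)+cosφ1·cosφ2·sin²(Δλ/2)=0.5817261997; c=2·atan2(√a, √(1-a))=1.734985436; dist=6371·c=11053.592 ≈ 11053.6 km; running total=39286.0 km
Leg 4 bearing: y=sinΔλ·cosφ2=0.61514463, x=cosφ1·sinφ2-sinφ1·cosφ2·cosΔλ=0.77128490; θ=atan2(y, x)=38.5744° ≈ 38.6°

Leg 1: dist=13866.1 km, bearing=57.9°
Leg 2: dist=10095.6 km, bearing=8.0°
Leg 3: dist=4270.7 km, bearing=334.5°
Leg 4: dist=11053.6 km, bearing=38.6°
Total: 39286.0 km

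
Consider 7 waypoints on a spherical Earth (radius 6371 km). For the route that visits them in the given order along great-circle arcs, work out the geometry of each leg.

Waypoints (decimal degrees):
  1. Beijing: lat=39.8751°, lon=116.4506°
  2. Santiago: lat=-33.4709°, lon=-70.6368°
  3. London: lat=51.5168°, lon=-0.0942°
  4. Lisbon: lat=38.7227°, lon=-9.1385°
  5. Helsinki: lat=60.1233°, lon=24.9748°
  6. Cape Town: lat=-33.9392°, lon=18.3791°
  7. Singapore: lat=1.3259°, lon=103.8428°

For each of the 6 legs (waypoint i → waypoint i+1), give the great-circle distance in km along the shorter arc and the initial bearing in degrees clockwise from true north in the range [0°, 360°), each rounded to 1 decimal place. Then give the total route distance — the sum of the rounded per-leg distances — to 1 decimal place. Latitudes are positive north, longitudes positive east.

Leg 1: dist=19063.6 km, bearing=43.8°
Leg 2: dist=11675.4 km, bearing=37.4°
Leg 3: dist=1587.0 km, bearing=209.8°
Leg 4: dist=3359.3 km, bearing=33.7°
Leg 5: dist=10476.7 km, bearing=185.5°
Leg 6: dist=9671.8 km, bearing=86.4°
Total: 55833.8 km

Leg 1: φ1=0.6959518, φ2=-0.5841774, Δφ=-1.2801292, Δλ=-3.2652911 rad; a=sin²(Δφ/2)+cosφ1·cosφ2·sin²(Δλ/2)=0.9944341123; c=2·atan2(√a, √(1-a))=2.992244138; dist=6371·c=19063.587 ≈ 19063.6 km; running total=19063.6 km
Leg 1 bearing: y=sinΔλ·cosφ2=0.10292212, x=cosφ1·sinφ2-sinφ1·cosφ2·cosΔλ=0.10745544; θ=atan2(y, x)=43.7656° ≈ 43.8°
Leg 2: φ1=-0.5841774, φ2=0.8991378, Δφ=1.4833152, Δλ=1.2312006 rad; a=sin²(Δφ/2)+cosφ1·cosφ2·sin²(Δλ/2)=0.6294039377; c=2·atan2(√a, √(1-a))=1.832584151; dist=6371·c=11675.394 ≈ 11675.4 km; running total=30739.0 km
Leg 2 bearing: y=sinΔλ·cosφ2=0.58674607, x=cosφ1·sinφ2-sinφ1·cosφ2·cosΔλ=0.76729885; θ=atan2(y, x)=37.4048° ≈ 37.4°
Leg 3: φ1=0.8991378, φ2=0.6758386, Δφ=-0.2232992, Δλ=-0.1578528 rad; a=sin²(Δφ/2)+cosφ1·cosφ2·sin²(Δλ/2)=0.0154319821; c=2·atan2(√a, √(1-a))=0.249094553; dist=6371·c=1586.981 ≈ 1587.0 km; running total=32326.0 km
Leg 3 bearing: y=sinΔλ·cosφ2=-0.12264321, x=cosφ1·sinφ2-sinφ1·cosφ2·cosΔλ=-0.21385506; θ=atan2(y, x)=-150.1663° <0 so +360° → 209.8337° ≈ 209.8°
Leg 4: φ1=0.6758386, φ2=1.0493495, Δφ=0.3735109, Δλ=0.5953894 rad; a=sin²(Δφ/2)+cosφ1·cosφ2·sin²(Δλ/2)=0.0679103022; c=2·atan2(√a, √(1-a))=0.527279070; dist=6371·c=3359.295 ≈ 3359.3 km; running total=35685.3 km
Leg 4 bearing: y=sinΔλ·cosφ2=0.27936974, x=cosφ1·sinφ2-sinφ1·cosφ2·cosΔλ=0.41850510; θ=atan2(y, x)=33.7248° ≈ 33.7°
Leg 5: φ1=1.0493495, φ2=-0.5923508, Δφ=-1.6417003, Δλ=-0.1151167 rad; a=sin²(Δφ/2)+cosφ1·cosφ2·sin²(Δλ/2)=0.5367899333; c=2·atan2(√a, √(1-a))=1.644442749; dist=6371·c=10476.745 ≈ 10476.7 km; running total=46162.0 km
Leg 5 bearing: y=sinΔλ·cosφ2=-0.09529351, x=cosφ1·sinφ2-sinφ1·cosφ2·cosΔλ=-0.99272612; θ=atan2(y, x)=-174.5169° <0 so +360° → 185.4831° ≈ 185.5°
Leg 6: φ1=-0.5923508, φ2=0.0231413, Δφ=0.6154921, Δλ=1.4916230 rad; a=sin²(Δφ/2)+cosφ1·cosφ2·sin²(Δλ/2)=0.4736602353; c=2·atan2(√a, √(1-a))=1.518092401; dist=6371·c=9671.767 ≈ 9671.8 km; running total=55833.8 km
Leg 6 bearing: y=sinΔλ·cosφ2=0.99660052, x=cosφ1·sinφ2-sinφ1·cosφ2·cosΔλ=0.06334255; θ=atan2(y, x)=86.3633° ≈ 86.4°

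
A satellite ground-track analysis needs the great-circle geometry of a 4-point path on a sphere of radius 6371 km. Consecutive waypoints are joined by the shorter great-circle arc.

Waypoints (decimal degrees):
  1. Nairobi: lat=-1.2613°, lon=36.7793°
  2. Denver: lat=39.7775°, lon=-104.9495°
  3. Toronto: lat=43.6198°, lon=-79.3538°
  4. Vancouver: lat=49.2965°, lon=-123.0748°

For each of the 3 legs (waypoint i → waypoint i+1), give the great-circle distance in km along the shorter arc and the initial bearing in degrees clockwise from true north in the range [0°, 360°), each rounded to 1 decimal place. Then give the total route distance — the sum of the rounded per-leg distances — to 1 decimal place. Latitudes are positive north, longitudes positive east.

Leg 1: dist=14246.2 km, bearing=322.8°
Leg 2: dist=2158.5 km, bearing=70.2°
Leg 3: dist=3359.2 km, bearing=296.4°
Total: 19763.9 km

Leg 1: φ1=-0.0220138, φ2=0.6942483, Δφ=0.7162622, Δλ=-2.4736342 rad; a=sin²(Δφ/2)+cosφ1·cosφ2·sin²(Δλ/2)=0.8086523128; c=2·atan2(√a, √(1-a))=2.236108333; dist=6371·c=14246.246 ≈ 14246.2 km; running total=14246.2 km
Leg 1 bearing: y=sinΔλ·cosφ2=-0.47601855, x=cosφ1·sinφ2-sinφ1·cosφ2·cosΔλ=0.62637157; θ=atan2(y, x)=-37.2335° <0 so +360° → 322.7665° ≈ 322.8°
Leg 2: φ1=0.6942483, φ2=0.7613091, Δφ=0.0670608, Δλ=0.4467292 rad; a=sin²(Δφ/2)+cosφ1·cosφ2·sin²(Δλ/2)=0.0284234719; c=2·atan2(√a, √(1-a))=0.338803355; dist=6371·c=2158.516 ≈ 2158.5 km; running total=16404.7 km
Leg 2 bearing: y=sinΔλ·cosφ2=0.31275235, x=cosφ1·sinφ2-sinφ1·cosφ2·cosΔλ=0.11246457; θ=atan2(y, x)=70.2216° ≈ 70.2°
Leg 3: φ1=0.7613091, φ2=0.8603862, Δφ=0.0990771, Δλ=-0.7630754 rad; a=sin²(Δφ/2)+cosφ1·cosφ2·sin²(Δλ/2)=0.0679067553; c=2·atan2(√a, √(1-a))=0.527264972; dist=6371·c=3359.205 ≈ 3359.2 km; running total=19763.9 km
Leg 3 bearing: y=sinΔλ·cosφ2=-0.45072809, x=cosφ1·sinφ2-sinφ1·cosφ2·cosΔλ=0.22366471; θ=atan2(y, x)=-63.6080° <0 so +360° → 296.3920° ≈ 296.4°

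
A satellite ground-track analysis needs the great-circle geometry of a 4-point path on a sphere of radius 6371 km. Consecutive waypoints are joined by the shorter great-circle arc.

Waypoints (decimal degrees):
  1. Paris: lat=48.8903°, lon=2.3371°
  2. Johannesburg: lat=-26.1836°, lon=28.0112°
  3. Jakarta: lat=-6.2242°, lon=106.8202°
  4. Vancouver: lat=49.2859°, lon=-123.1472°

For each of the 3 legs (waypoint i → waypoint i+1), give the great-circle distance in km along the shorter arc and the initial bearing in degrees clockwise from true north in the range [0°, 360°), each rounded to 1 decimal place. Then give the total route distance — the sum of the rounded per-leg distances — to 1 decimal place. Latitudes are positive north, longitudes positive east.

Leg 1: φ1=0.8532967, φ2=-0.4569900, Δφ=-1.3102867, Δλ=0.4480976 rad; a=sin²(Δφ/2)+cosφ1·cosφ2·sin²(Δλ/2)=0.4003396137; c=2·atan2(√a, √(1-a))=1.370131591; dist=6371·c=8729.108 ≈ 8729.1 km; running total=8729.1 km
Leg 1 bearing: y=sinΔλ·cosφ2=0.38879347, x=cosφ1·sinφ2-sinφ1·cosφ2·cosΔλ=-0.89950590; θ=atan2(y, x)=156.6245° ≈ 156.6°
Leg 2: φ1=-0.4569900, φ2=-0.1086328, Δφ=0.3483572, Δλ=1.3754765 rad; a=sin²(Δφ/2)+cosφ1·cosφ2·sin²(Δλ/2)=0.3895110565; c=2·atan2(√a, √(1-a))=1.347979296; dist=6371·c=8587.976 ≈ 8588.0 km; running total=17317.1 km
Leg 2 bearing: y=sinΔλ·cosφ2=0.97520300, x=cosφ1·sinφ2-sinφ1·cosφ2·cosΔλ=-0.01216086; θ=atan2(y, x)=90.7144° ≈ 90.7°
Leg 3: φ1=-0.1086328, φ2=0.8602012, Δφ=0.9688340, Δλ=-4.0136883 rad; a=sin²(Δφ/2)+cosφ1·cosφ2·sin²(Δλ/2)=0.7496353250; c=2·atan2(√a, √(1-a))=2.093553126; dist=6371·c=13338.027 ≈ 13338.0 km; running total=30655.1 km
Leg 3 bearing: y=sinΔλ·cosφ2=0.49944062, x=cosφ1·sinφ2-sinφ1·cosφ2·cosΔλ=0.70801687; θ=atan2(y, x)=35.1994° ≈ 35.2°

Leg 1: dist=8729.1 km, bearing=156.6°
Leg 2: dist=8588.0 km, bearing=90.7°
Leg 3: dist=13338.0 km, bearing=35.2°
Total: 30655.1 km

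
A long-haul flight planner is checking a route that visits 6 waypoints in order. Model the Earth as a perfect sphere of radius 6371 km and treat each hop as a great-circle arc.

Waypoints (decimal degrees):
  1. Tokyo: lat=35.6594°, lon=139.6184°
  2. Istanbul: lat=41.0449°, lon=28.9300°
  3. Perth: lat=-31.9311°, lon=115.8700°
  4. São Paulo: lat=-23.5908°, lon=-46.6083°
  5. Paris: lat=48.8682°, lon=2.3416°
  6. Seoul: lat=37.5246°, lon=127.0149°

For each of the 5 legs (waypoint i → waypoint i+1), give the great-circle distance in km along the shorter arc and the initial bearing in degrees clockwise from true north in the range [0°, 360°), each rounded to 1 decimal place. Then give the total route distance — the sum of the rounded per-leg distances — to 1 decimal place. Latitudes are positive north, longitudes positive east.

Leg 1: φ1=0.6223739, φ2=0.7163686, Δφ=0.0939947, Δλ=-1.9318770 rad; a=sin²(Δφ/2)+cosφ1·cosφ2·sin²(Δλ/2)=0.4168410826; c=2·atan2(√a, √(1-a))=1.403702017; dist=6371·c=8942.986 ≈ 8943.0 km; running total=8943.0 km
Leg 1 bearing: y=sinΔλ·cosφ2=-0.70556138, x=cosφ1·sinφ2-sinφ1·cosφ2·cosΔλ=0.68885522; θ=atan2(y, x)=-45.6864° <0 so +360° → 314.3136° ≈ 314.3°
Leg 2: φ1=0.7163686, φ2=-0.5573028, Δφ=-1.2736715, Δλ=1.5173893 rad; a=sin²(Δφ/2)+cosφ1·cosφ2·sin²(Δλ/2)=0.6565667424; c=2·atan2(√a, √(1-a))=1.889286988; dist=6371·c=12036.647 ≈ 12036.6 km; running total=20979.6 km
Leg 2 bearing: y=sinΔλ·cosφ2=0.84747466, x=cosφ1·sinφ2-sinφ1·cosφ2·cosΔλ=-0.42864219; θ=atan2(y, x)=116.8297° ≈ 116.8°
Leg 3: φ1=-0.5573028, φ2=-0.4117371, Δφ=0.1455657, Δλ=-2.8357813 rad; a=sin²(Δφ/2)+cosφ1·cosφ2·sin²(Δλ/2)=0.7650027841; c=2·atan2(√a, √(1-a))=2.129403458; dist=6371·c=13566.429 ≈ 13566.4 km; running total=34546.0 km
Leg 3 bearing: y=sinΔλ·cosφ2=-0.27590591, x=cosφ1·sinφ2-sinφ1·cosφ2·cosΔλ=-0.80185412; θ=atan2(y, x)=-161.0124° <0 so +360° → 198.9876° ≈ 199.0°
Leg 4: φ1=-0.4117371, φ2=0.8529110, Δφ=1.2646481, Δλ=0.8543369 rad; a=sin²(Δφ/2)+cosφ1·cosφ2·sin²(Δλ/2)=0.4527742560; c=2·atan2(√a, √(1-a))=1.476203837; dist=6371·c=9404.895 ≈ 9404.9 km; running total=43950.9 km
Leg 4 bearing: y=sinΔλ·cosφ2=0.49606543, x=cosφ1·sinφ2-sinφ1·cosφ2·cosΔλ=0.86313267; θ=atan2(y, x)=29.8871° ≈ 29.9°
Leg 5: φ1=0.8529110, φ2=0.6549278, Δφ=-0.1979832, Δλ=2.1759596 rad; a=sin²(Δφ/2)+cosφ1·cosφ2·sin²(Δλ/2)=0.4190066037; c=2·atan2(√a, √(1-a))=1.408092622; dist=6371·c=8970.958 ≈ 8971.0 km; running total=52921.9 km
Leg 5 bearing: y=sinΔλ·cosφ2=0.65224610, x=cosφ1·sinφ2-sinφ1·cosφ2·cosΔλ=0.74049666; θ=atan2(y, x)=41.3743° ≈ 41.4°

Leg 1: dist=8943.0 km, bearing=314.3°
Leg 2: dist=12036.6 km, bearing=116.8°
Leg 3: dist=13566.4 km, bearing=199.0°
Leg 4: dist=9404.9 km, bearing=29.9°
Leg 5: dist=8971.0 km, bearing=41.4°
Total: 52921.9 km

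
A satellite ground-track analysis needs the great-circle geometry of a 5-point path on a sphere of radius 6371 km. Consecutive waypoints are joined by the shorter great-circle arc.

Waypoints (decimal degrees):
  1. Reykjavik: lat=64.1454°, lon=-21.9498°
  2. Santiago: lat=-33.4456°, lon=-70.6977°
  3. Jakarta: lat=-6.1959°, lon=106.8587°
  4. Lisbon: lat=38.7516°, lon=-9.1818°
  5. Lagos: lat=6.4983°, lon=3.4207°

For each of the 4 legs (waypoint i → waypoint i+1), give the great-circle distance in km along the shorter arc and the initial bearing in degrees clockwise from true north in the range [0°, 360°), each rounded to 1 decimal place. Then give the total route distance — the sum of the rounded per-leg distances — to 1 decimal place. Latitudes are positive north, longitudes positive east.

Leg 1: dist=11657.2 km, bearing=220.5°
Leg 2: dist=15599.6 km, bearing=176.2°
Leg 3: dist=12684.5 km, bearing=309.9°
Leg 4: dist=3803.5 km, bearing=157.3°
Total: 43744.8 km

Leg 1: φ1=1.1195484, φ2=-0.5837358, Δφ=-1.7032843, Δλ=-0.8508114 rad; a=sin²(Δφ/2)+cosφ1·cosφ2·sin²(Δλ/2)=0.6280233883; c=2·atan2(√a, √(1-a))=1.829726750; dist=6371·c=11657.189 ≈ 11657.2 km; running total=11657.2 km
Leg 1 bearing: y=sinΔλ·cosφ2=-0.62732210, x=cosφ1·sinφ2-sinφ1·cosφ2·cosΔλ=-0.73546382; θ=atan2(y, x)=-139.5371° <0 so +360° → 220.4629° ≈ 220.5°
Leg 2: φ1=-0.5837358, φ2=-0.1081389, Δφ=0.4755970, Δλ=3.0989438 rad; a=sin²(Δφ/2)+cosφ1·cosφ2·sin²(Δλ/2)=0.8846485149; c=2·atan2(√a, √(1-a))=2.448536451; dist=6371·c=15599.626 ≈ 15599.6 km; running total=27256.8 km
Leg 2 bearing: y=sinΔλ·cosφ2=0.04238689, x=cosφ1·sinφ2-sinφ1·cosφ2·cosΔλ=-0.63748367; θ=atan2(y, x)=176.1959° ≈ 176.2°
Leg 3: φ1=-0.1081389, φ2=0.6763430, Δφ=0.7844819, Δλ=-2.0252888 rad; a=sin²(Δφ/2)+cosφ1·cosφ2·sin²(Δλ/2)=0.7039619285; c=2·atan2(√a, √(1-a))=1.990975291; dist=6371·c=12684.504 ≈ 12684.5 km; running total=39941.3 km
Leg 3 bearing: y=sinΔλ·cosφ2=-0.70069799, x=cosφ1·sinφ2-sinφ1·cosφ2·cosΔλ=0.58533790; θ=atan2(y, x)=-50.1258° <0 so +360° → 309.8742° ≈ 309.9°
Leg 4: φ1=0.6763430, φ2=0.1134167, Δφ=-0.5629263, Δλ=0.2199551 rad; a=sin²(Δφ/2)+cosφ1·cosφ2·sin²(Δλ/2)=0.0864856719; c=2·atan2(√a, √(1-a))=0.596994965; dist=6371·c=3803.455 ≈ 3803.5 km; running total=43744.8 km
Leg 4 bearing: y=sinΔλ·cosφ2=0.21678403, x=cosφ1·sinφ2-sinφ1·cosφ2·cosΔλ=-0.51867937; θ=atan2(y, x)=157.3173° ≈ 157.3°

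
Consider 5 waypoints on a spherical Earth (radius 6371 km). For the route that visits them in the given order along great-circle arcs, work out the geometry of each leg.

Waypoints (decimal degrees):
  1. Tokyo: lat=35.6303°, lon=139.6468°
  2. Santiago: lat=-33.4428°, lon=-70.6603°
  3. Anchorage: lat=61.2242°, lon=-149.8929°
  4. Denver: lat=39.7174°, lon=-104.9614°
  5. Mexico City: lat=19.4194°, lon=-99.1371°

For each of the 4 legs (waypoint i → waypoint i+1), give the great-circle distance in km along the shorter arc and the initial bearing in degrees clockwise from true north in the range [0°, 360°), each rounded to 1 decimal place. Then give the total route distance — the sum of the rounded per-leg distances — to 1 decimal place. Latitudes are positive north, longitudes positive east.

Leg 1: dist=17239.3 km, bearing=93.8°
Leg 2: dist=12685.1 km, bearing=328.8°
Leg 3: dist=3857.5 km, bearing=107.3°
Leg 4: dist=2324.8 km, bearing=164.4°
Total: 36106.7 km

Leg 1: φ1=0.6218660, φ2=-0.5836870, Δφ=-1.2055530, Δλ=-3.6705513 rad; a=sin²(Δφ/2)+cosφ1·cosφ2·sin²(Δλ/2)=0.9532902279; c=2·atan2(√a, √(1-a))=2.705905977; dist=6371·c=17239.327 ≈ 17239.3 km; running total=17239.3 km
Leg 1 bearing: y=sinΔλ·cosφ2=0.42108550, x=cosφ1·sinφ2-sinφ1·cosφ2·cosΔλ=-0.02826447; θ=atan2(y, x)=93.8401° ≈ 93.8°
Leg 2: φ1=-0.5836870, φ2=1.0685639, Δφ=1.6522508, Δλ=-1.3828697 rad; a=sin²(Δφ/2)+cosφ1·cosφ2·sin²(Δλ/2)=0.7040024265; c=2·atan2(√a, √(1-a))=1.991064006; dist=6371·c=12685.069 ≈ 12685.1 km; running total=29924.4 km
Leg 2 bearing: y=sinΔλ·cosφ2=-0.47290813, x=cosφ1·sinφ2-sinφ1·cosφ2·cosΔλ=0.78095451; θ=atan2(y, x)=-31.1971° <0 so +360° → 328.8029° ≈ 328.8°
Leg 3: φ1=1.0685639, φ2=0.6931994, Δφ=-0.3753645, Δλ=0.7842026 rad; a=sin²(Δφ/2)+cosφ1·cosφ2·sin²(Δλ/2)=0.0888832152; c=2·atan2(√a, √(1-a))=0.605471966; dist=6371·c=3857.462 ≈ 3857.5 km; running total=33781.9 km
Leg 3 bearing: y=sinΔλ·cosφ2=0.54325979, x=cosφ1·sinφ2-sinφ1·cosφ2·cosΔλ=-0.16970787; θ=atan2(y, x)=107.3482° ≈ 107.3°
Leg 4: φ1=0.6931994, φ2=0.3389325, Δφ=-0.3542669, Δλ=0.1016532 rad; a=sin²(Δφ/2)+cosφ1·cosφ2·sin²(Δλ/2)=0.0329219398; c=2·atan2(√a, √(1-a))=0.364909334; dist=6371·c=2324.837 ≈ 2324.8 km; running total=36106.7 km
Leg 4 bearing: y=sinΔλ·cosφ2=0.09570515, x=cosφ1·sinφ2-sinφ1·cosφ2·cosΔλ=-0.34379190; θ=atan2(y, x)=164.4438° ≈ 164.4°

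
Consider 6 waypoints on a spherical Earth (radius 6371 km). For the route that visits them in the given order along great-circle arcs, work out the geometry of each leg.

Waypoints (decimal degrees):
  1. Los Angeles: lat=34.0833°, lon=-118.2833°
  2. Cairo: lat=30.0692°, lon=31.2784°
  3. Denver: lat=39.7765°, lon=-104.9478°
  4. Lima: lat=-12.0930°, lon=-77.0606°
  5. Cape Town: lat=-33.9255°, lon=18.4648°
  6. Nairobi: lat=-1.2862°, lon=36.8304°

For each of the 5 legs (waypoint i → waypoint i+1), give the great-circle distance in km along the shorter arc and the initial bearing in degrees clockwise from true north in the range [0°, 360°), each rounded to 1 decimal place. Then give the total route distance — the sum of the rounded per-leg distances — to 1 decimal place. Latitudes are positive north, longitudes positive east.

Leg 1: φ1=0.5948658, φ2=0.5248065, Δφ=-0.0700593, Δλ=2.6103441 rad; a=sin²(Δφ/2)+cosφ1·cosφ2·sin²(Δλ/2)=0.6685948793; c=2·atan2(√a, √(1-a))=1.914726566; dist=6371·c=12198.723 ≈ 12198.7 km; running total=12198.7 km
Leg 1 bearing: y=sinΔλ·cosφ2=0.43843106, x=cosφ1·sinφ2-sinφ1·cosφ2·cosΔλ=0.83311540; θ=atan2(y, x)=27.7558° ≈ 27.8°
Leg 2: φ1=0.5248065, φ2=0.6942309, Δφ=0.1694243, Δλ=-2.3775957 rad; a=sin²(Δφ/2)+cosφ1·cosφ2·sin²(Δλ/2)=0.5798491669; c=2·atan2(√a, √(1-a))=1.731181384; dist=6371·c=11029.357 ≈ 11029.4 km; running total=23228.1 km
Leg 2 bearing: y=sinΔλ·cosφ2=-0.53169016, x=cosφ1·sinφ2-sinφ1·cosφ2·cosΔλ=0.83174637; θ=atan2(y, x)=-32.5886° <0 so +360° → 327.4114° ≈ 327.4°
Leg 3: φ1=0.6942309, φ2=-0.2110627, Δφ=-0.9052936, Δλ=0.4867235 rad; a=sin²(Δφ/2)+cosφ1·cosφ2·sin²(Δλ/2)=0.2349079283; c=2·atan2(√a, √(1-a))=1.011978596; dist=6371·c=6447.316 ≈ 6447.3 km; running total=29675.4 km
Leg 3 bearing: y=sinΔλ·cosφ2=0.45735284, x=cosφ1·sinφ2-sinφ1·cosφ2·cosΔλ=-0.71395599; θ=atan2(y, x)=147.3568° ≈ 147.4°
Leg 4: φ1=-0.2110627, φ2=-0.5921117, Δφ=-0.3810490, Δλ=1.6672327 rad; a=sin²(Δφ/2)+cosφ1·cosφ2·sin²(Δλ/2)=0.4805990224; c=2·atan2(√a, √(1-a))=1.531984628; dist=6371·c=9760.274 ≈ 9760.3 km; running total=39435.7 km
Leg 4 bearing: y=sinΔλ·cosφ2=0.82590857, x=cosφ1·sinφ2-sinφ1·cosφ2·cosΔλ=-0.56246729; θ=atan2(y, x)=124.2560° ≈ 124.3°
Leg 5: φ1=-0.5921117, φ2=-0.0224484, Δφ=0.5696633, Δλ=0.3205402 rad; a=sin²(Δφ/2)+cosφ1·cosφ2·sin²(Δλ/2)=0.1000852187; c=2·atan2(√a, √(1-a))=0.643785117; dist=6371·c=4101.555 ≈ 4101.6 km; running total=43537.3 km
Leg 5 bearing: y=sinΔλ·cosφ2=0.31499990, x=cosφ1·sinφ2-sinφ1·cosφ2·cosΔλ=0.51092831; θ=atan2(y, x)=31.6549° ≈ 31.7°

Leg 1: dist=12198.7 km, bearing=27.8°
Leg 2: dist=11029.4 km, bearing=327.4°
Leg 3: dist=6447.3 km, bearing=147.4°
Leg 4: dist=9760.3 km, bearing=124.3°
Leg 5: dist=4101.6 km, bearing=31.7°
Total: 43537.3 km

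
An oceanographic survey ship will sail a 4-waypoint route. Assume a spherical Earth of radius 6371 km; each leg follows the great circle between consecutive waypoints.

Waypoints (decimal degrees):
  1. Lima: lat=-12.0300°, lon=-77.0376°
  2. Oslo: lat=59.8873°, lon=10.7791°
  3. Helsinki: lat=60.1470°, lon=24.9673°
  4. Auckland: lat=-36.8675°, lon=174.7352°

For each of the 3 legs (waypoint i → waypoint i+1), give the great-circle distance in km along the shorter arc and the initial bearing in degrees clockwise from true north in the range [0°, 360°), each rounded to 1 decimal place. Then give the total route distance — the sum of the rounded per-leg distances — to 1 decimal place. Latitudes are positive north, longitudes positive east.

Leg 1: dist=11041.6 km, bearing=30.5°
Leg 2: dist=787.4 km, bearing=81.8°
Leg 3: dist=16658.9 km, bearing=53.2°
Total: 28487.9 km

Leg 1: φ1=-0.2099631, φ2=1.0452306, Δφ=1.2551937, Δλ=1.5326906 rad; a=sin²(Δφ/2)+cosφ1·cosφ2·sin²(Δλ/2)=0.5808008028; c=2·atan2(√a, √(1-a))=1.733109702; dist=6371·c=11041.642 ≈ 11041.6 km; running total=11041.6 km
Leg 1 bearing: y=sinΔλ·cosφ2=0.50133829, x=cosφ1·sinφ2-sinφ1·cosφ2·cosΔλ=0.85002638; θ=atan2(y, x)=30.5317° ≈ 30.5°
Leg 2: φ1=1.0452306, φ2=1.0497632, Δφ=0.0045326, Δλ=0.2476308 rad; a=sin²(Δφ/2)+cosφ1·cosφ2·sin²(Δλ/2)=0.0038141236; c=2·atan2(√a, √(1-a))=0.123595835; dist=6371·c=787.429 ≈ 787.4 km; running total=11829.0 km
Leg 2 bearing: y=sinΔλ·cosφ2=0.12200885, x=cosφ1·sinφ2-sinφ1·cosφ2·cosΔλ=0.01766759; θ=atan2(y, x)=81.7605° ≈ 81.8°
Leg 3: φ1=1.0497632, φ2=-0.6434593, Δφ=-1.6932224, Δλ=2.6139430 rad; a=sin²(Δφ/2)+cosφ1·cosφ2·sin²(Δλ/2)=0.9322126101; c=2·atan2(√a, √(1-a))=2.614802327; dist=6371·c=16658.906 ≈ 16658.9 km; running total=28487.9 km
Leg 3 bearing: y=sinΔλ·cosφ2=0.40281590, x=cosφ1·sinφ2-sinφ1·cosφ2·cosΔλ=0.30084612; θ=atan2(y, x)=53.2455° ≈ 53.2°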